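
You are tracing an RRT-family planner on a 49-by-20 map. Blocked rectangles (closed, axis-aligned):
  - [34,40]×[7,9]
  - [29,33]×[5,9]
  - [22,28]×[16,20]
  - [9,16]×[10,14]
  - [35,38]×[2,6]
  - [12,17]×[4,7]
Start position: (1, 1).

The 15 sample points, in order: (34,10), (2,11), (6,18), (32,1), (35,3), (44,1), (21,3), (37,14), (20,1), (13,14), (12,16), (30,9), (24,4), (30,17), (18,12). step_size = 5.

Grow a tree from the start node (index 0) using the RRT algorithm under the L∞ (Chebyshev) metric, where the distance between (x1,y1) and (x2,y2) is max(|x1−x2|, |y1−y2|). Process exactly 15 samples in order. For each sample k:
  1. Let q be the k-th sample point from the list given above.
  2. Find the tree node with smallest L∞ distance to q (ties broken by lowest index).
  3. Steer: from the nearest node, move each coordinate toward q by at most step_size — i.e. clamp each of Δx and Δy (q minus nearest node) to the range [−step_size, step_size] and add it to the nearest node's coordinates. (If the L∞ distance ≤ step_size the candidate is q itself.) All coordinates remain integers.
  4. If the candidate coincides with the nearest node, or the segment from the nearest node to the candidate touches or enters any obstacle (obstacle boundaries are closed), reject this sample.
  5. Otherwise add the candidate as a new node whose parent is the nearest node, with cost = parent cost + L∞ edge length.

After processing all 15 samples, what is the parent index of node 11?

Parent of node 11: 8

1. q=(34,10) nearest=0 d=33 new=(6,6) → add node 1 parent=0 cost=5
2. q=(2,11) nearest=1 d=5 new=(2,11) → add node 2 parent=1 cost=10
3. q=(6,18) nearest=2 d=7 new=(6,16) → add node 3 parent=2 cost=15
4. q=(32,1) nearest=1 d=26 new=(11,1) → add node 4 parent=1 cost=10
5. q=(35,3) nearest=4 d=24 new=(16,3) → add node 5 parent=4 cost=15
6. q=(44,1) nearest=5 d=28 new=(21,1) → add node 6 parent=5 cost=20
7. q=(21,3) nearest=6 d=2 new=(21,3) → add node 7 parent=6 cost=22
8. q=(37,14) nearest=6 d=16 new=(26,6) → add node 8 parent=6 cost=25
9. q=(20,1) nearest=6 d=1 new=(20,1) → add node 9 parent=6 cost=21
10. q=(13,14) nearest=3 d=7 new=(11,14) → blocked by [9,16]×[10,14], reject
11. q=(12,16) nearest=3 d=6 new=(11,16) → add node 10 parent=3 cost=20
12. q=(30,9) nearest=8 d=4 new=(30,9) → blocked by [29,33]×[5,9], reject
13. q=(24,4) nearest=8 d=2 new=(24,4) → add node 11 parent=8 cost=27
14. q=(30,17) nearest=8 d=11 new=(30,11) → add node 12 parent=8 cost=30
15. q=(18,12) nearest=10 d=7 new=(16,12) → blocked by [9,16]×[10,14], reject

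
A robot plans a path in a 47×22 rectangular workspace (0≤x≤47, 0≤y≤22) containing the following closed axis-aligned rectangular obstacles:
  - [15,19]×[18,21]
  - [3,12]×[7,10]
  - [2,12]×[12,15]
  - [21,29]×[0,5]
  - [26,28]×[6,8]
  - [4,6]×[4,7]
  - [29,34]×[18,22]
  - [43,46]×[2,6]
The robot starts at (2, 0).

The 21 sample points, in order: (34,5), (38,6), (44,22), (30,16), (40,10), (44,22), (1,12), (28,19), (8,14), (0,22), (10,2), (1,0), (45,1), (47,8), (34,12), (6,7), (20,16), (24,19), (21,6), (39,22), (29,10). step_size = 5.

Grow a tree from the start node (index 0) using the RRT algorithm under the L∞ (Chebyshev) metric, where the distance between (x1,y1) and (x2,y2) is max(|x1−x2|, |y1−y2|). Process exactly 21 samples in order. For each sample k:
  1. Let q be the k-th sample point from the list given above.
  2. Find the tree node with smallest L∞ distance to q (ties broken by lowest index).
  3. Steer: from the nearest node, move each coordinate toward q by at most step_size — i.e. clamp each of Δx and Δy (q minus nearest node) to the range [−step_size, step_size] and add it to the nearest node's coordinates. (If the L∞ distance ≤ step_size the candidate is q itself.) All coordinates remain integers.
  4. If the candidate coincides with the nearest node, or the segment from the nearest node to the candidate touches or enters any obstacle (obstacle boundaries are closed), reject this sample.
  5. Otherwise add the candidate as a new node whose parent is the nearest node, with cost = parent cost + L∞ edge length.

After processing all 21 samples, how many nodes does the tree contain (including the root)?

Node count: 12

1. q=(34,5) nearest=0 d=32 new=(7,5) → blocked by [4,6]×[4,7], reject
2. q=(38,6) nearest=0 d=36 new=(7,5) → blocked by [4,6]×[4,7], reject
3. q=(44,22) nearest=0 d=42 new=(7,5) → blocked by [4,6]×[4,7], reject
4. q=(30,16) nearest=0 d=28 new=(7,5) → blocked by [4,6]×[4,7], reject
5. q=(40,10) nearest=0 d=38 new=(7,5) → blocked by [4,6]×[4,7], reject
6. q=(44,22) nearest=0 d=42 new=(7,5) → blocked by [4,6]×[4,7], reject
7. q=(1,12) nearest=0 d=12 new=(1,5) → add node 1 parent=0 cost=5
8. q=(28,19) nearest=0 d=26 new=(7,5) → blocked by [4,6]×[4,7], reject
9. q=(8,14) nearest=1 d=9 new=(6,10) → blocked by [3,12]×[7,10], reject
10. q=(0,22) nearest=1 d=17 new=(0,10) → add node 2 parent=1 cost=10
11. q=(10,2) nearest=0 d=8 new=(7,2) → add node 3 parent=0 cost=5
12. q=(1,0) nearest=0 d=1 new=(1,0) → add node 4 parent=0 cost=1
13. q=(45,1) nearest=3 d=38 new=(12,1) → add node 5 parent=3 cost=10
14. q=(47,8) nearest=5 d=35 new=(17,6) → add node 6 parent=5 cost=15
15. q=(34,12) nearest=6 d=17 new=(22,11) → add node 7 parent=6 cost=20
16. q=(6,7) nearest=1 d=5 new=(6,7) → blocked by [3,12]×[7,10], reject
17. q=(20,16) nearest=7 d=5 new=(20,16) → add node 8 parent=7 cost=25
18. q=(24,19) nearest=8 d=4 new=(24,19) → add node 9 parent=8 cost=29
19. q=(21,6) nearest=6 d=4 new=(21,6) → add node 10 parent=6 cost=19
20. q=(39,22) nearest=9 d=15 new=(29,22) → blocked by [29,34]×[18,22], reject
21. q=(29,10) nearest=7 d=7 new=(27,10) → add node 11 parent=7 cost=25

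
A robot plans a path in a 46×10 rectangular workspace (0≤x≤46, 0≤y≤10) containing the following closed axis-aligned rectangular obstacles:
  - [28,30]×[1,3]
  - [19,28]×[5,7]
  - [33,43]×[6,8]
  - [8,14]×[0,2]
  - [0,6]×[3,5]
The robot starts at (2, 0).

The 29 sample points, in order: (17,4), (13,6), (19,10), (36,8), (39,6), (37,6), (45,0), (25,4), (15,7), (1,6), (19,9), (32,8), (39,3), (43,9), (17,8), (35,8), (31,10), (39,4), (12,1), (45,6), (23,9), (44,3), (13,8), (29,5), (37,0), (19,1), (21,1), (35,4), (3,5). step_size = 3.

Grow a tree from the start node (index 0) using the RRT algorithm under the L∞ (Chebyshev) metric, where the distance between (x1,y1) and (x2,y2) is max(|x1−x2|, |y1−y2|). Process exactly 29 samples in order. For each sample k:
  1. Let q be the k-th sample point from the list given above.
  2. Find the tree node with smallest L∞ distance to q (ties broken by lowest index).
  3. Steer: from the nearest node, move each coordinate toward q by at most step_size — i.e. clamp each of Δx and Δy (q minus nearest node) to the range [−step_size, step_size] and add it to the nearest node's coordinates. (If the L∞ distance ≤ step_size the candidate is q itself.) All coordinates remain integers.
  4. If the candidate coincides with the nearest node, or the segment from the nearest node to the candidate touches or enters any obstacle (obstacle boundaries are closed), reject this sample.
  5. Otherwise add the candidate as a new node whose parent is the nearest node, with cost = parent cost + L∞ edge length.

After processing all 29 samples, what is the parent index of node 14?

1. q=(17,4) nearest=0 d=15 new=(5,3) → blocked by [0,6]×[3,5], reject
2. q=(13,6) nearest=0 d=11 new=(5,3) → blocked by [0,6]×[3,5], reject
3. q=(19,10) nearest=0 d=17 new=(5,3) → blocked by [0,6]×[3,5], reject
4. q=(36,8) nearest=0 d=34 new=(5,3) → blocked by [0,6]×[3,5], reject
5. q=(39,6) nearest=0 d=37 new=(5,3) → blocked by [0,6]×[3,5], reject
6. q=(37,6) nearest=0 d=35 new=(5,3) → blocked by [0,6]×[3,5], reject
7. q=(45,0) nearest=0 d=43 new=(5,0) → add node 1 parent=0 cost=3
8. q=(25,4) nearest=1 d=20 new=(8,3) → add node 2 parent=1 cost=6
9. q=(15,7) nearest=2 d=7 new=(11,6) → add node 3 parent=2 cost=9
10. q=(1,6) nearest=0 d=6 new=(1,3) → blocked by [0,6]×[3,5], reject
11. q=(19,9) nearest=3 d=8 new=(14,9) → add node 4 parent=3 cost=12
12. q=(32,8) nearest=4 d=18 new=(17,8) → add node 5 parent=4 cost=15
13. q=(39,3) nearest=5 d=22 new=(20,5) → blocked by [19,28]×[5,7], reject
14. q=(43,9) nearest=5 d=26 new=(20,9) → add node 6 parent=5 cost=18
15. q=(17,8) nearest=5 d=0 → coincident, reject
16. q=(35,8) nearest=6 d=15 new=(23,8) → add node 7 parent=6 cost=21
17. q=(31,10) nearest=7 d=8 new=(26,10) → add node 8 parent=7 cost=24
18. q=(39,4) nearest=8 d=13 new=(29,7) → add node 9 parent=8 cost=27
19. q=(12,1) nearest=2 d=4 new=(11,1) → blocked by [8,14]×[0,2], reject
20. q=(45,6) nearest=9 d=16 new=(32,6) → add node 10 parent=9 cost=30
21. q=(23,9) nearest=7 d=1 new=(23,9) → add node 11 parent=7 cost=22
22. q=(44,3) nearest=10 d=12 new=(35,3) → add node 12 parent=10 cost=33
23. q=(13,8) nearest=4 d=1 new=(13,8) → add node 13 parent=4 cost=13
24. q=(29,5) nearest=9 d=2 new=(29,5) → add node 14 parent=9 cost=29
25. q=(37,0) nearest=12 d=3 new=(37,0) → add node 15 parent=12 cost=36
26. q=(19,1) nearest=5 d=7 new=(19,5) → blocked by [19,28]×[5,7], reject
27. q=(21,1) nearest=5 d=7 new=(20,5) → blocked by [19,28]×[5,7], reject
28. q=(35,4) nearest=12 d=1 new=(35,4) → add node 16 parent=12 cost=34
29. q=(3,5) nearest=0 d=5 new=(3,3) → blocked by [0,6]×[3,5], reject

Parent of node 14: 9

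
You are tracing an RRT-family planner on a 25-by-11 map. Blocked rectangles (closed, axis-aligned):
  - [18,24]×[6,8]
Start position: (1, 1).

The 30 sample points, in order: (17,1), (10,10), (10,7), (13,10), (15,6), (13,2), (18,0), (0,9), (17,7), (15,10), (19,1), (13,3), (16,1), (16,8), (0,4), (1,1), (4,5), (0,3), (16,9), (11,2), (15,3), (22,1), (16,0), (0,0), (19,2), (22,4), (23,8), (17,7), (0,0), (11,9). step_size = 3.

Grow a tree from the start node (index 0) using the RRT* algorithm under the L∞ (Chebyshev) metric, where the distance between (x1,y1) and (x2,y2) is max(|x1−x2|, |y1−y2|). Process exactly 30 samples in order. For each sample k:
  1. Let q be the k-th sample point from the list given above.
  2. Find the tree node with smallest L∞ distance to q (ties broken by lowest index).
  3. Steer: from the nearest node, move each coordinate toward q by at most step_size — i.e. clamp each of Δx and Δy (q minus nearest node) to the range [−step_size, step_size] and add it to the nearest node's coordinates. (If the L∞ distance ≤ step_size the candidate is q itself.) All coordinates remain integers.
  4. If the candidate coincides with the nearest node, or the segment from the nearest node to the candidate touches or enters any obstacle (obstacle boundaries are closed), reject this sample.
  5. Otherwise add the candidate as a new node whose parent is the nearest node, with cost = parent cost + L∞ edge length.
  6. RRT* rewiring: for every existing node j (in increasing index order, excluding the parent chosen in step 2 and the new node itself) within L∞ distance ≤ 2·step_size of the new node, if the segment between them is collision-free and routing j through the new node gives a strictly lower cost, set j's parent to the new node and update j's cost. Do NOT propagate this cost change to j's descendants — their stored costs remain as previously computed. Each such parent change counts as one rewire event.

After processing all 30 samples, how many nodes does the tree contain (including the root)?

1. q=(17,1) nearest=0 d=16 new=(4,1) → add node 1 parent=0 cost=3
2. q=(10,10) nearest=0 d=9 new=(4,4) → add node 2 parent=0 cost=3
3. q=(10,7) nearest=1 d=6 new=(7,4) → add node 3 parent=1 cost=6
4. q=(13,10) nearest=3 d=6 new=(10,7) → add node 4 parent=3 cost=9
5. q=(15,6) nearest=4 d=5 new=(13,6) → add node 5 parent=4 cost=12
6. q=(13,2) nearest=5 d=4 new=(13,3) → add node 6 parent=5 cost=15
7. q=(18,0) nearest=6 d=5 new=(16,0) → add node 7 parent=6 cost=18
8. q=(0,9) nearest=2 d=5 new=(1,7) → add node 8 parent=2 cost=6
9. q=(17,7) nearest=5 d=4 new=(16,7) → add node 9 parent=5 cost=15
10. q=(15,10) nearest=9 d=3 new=(15,10) → add node 10 parent=9 cost=18
11. q=(19,1) nearest=7 d=3 new=(19,1) → add node 11 parent=7 cost=21
12. q=(13,3) nearest=6 d=0 → coincident, reject
13. q=(16,1) nearest=7 d=1 new=(16,1) → add node 12 parent=7 cost=19
14. q=(16,8) nearest=9 d=1 new=(16,8) → add node 13 parent=9 cost=16
15. q=(0,4) nearest=0 d=3 new=(0,4) → add node 14 parent=0 cost=3
16. q=(1,1) nearest=0 d=0 → coincident, reject
17. q=(4,5) nearest=2 d=1 new=(4,5) → add node 15 parent=2 cost=4
18. q=(0,3) nearest=14 d=1 new=(0,3) → add node 16 parent=14 cost=4
19. q=(16,9) nearest=10 d=1 new=(16,9) → add node 17 parent=10 cost=19
20. q=(11,2) nearest=6 d=2 new=(11,2) → add node 18 parent=6 cost=17
21. q=(15,3) nearest=6 d=2 new=(15,3) → add node 19 parent=6 cost=17
22. q=(22,1) nearest=11 d=3 new=(22,1) → add node 20 parent=11 cost=24
23. q=(16,0) nearest=7 d=0 → coincident, reject
24. q=(0,0) nearest=0 d=1 new=(0,0) → add node 21 parent=0 cost=1
25. q=(19,2) nearest=11 d=1 new=(19,2) → add node 22 parent=11 cost=22
26. q=(22,4) nearest=11 d=3 new=(22,4) → add node 23 parent=11 cost=24
27. q=(23,8) nearest=23 d=4 new=(23,7) → blocked by [18,24]×[6,8], reject
28. q=(17,7) nearest=9 d=1 new=(17,7) → add node 24 parent=9 cost=16; rewire 17→24 (18<19); rewire 20→24 (22<24); rewire 22→24 (21<22)
29. q=(0,0) nearest=21 d=0 → coincident, reject
30. q=(11,9) nearest=4 d=2 new=(11,9) → add node 25 parent=4 cost=11; rewire 10→25 (15<18); rewire 17→25 (16<18)

Node count: 26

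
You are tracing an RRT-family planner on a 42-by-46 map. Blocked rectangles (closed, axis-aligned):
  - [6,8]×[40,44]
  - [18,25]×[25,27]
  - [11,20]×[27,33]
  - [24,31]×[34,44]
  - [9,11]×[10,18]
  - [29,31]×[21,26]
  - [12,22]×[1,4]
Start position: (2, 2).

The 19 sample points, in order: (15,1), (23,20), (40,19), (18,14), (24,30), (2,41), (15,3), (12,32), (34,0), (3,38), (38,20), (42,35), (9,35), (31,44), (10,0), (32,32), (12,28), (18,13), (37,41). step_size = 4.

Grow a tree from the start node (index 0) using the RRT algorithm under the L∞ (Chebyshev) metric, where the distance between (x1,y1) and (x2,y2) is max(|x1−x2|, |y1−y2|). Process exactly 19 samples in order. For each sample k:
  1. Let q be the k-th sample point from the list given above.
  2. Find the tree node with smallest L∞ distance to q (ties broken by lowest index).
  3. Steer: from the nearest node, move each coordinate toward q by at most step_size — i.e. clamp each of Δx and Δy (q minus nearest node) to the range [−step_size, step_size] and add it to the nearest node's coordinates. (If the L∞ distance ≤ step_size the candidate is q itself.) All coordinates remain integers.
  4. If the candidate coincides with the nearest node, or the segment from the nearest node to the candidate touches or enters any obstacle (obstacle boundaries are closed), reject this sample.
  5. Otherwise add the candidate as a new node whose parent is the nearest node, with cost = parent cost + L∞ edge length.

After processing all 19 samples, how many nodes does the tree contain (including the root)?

Node count: 11

1. q=(15,1) nearest=0 d=13 new=(6,1) → add node 1 parent=0 cost=4
2. q=(23,20) nearest=1 d=19 new=(10,5) → add node 2 parent=1 cost=8
3. q=(40,19) nearest=2 d=30 new=(14,9) → add node 3 parent=2 cost=12
4. q=(18,14) nearest=3 d=5 new=(18,13) → add node 4 parent=3 cost=16
5. q=(24,30) nearest=4 d=17 new=(22,17) → add node 5 parent=4 cost=20
6. q=(2,41) nearest=5 d=24 new=(18,21) → add node 6 parent=5 cost=24
7. q=(15,3) nearest=2 d=5 new=(14,3) → blocked by [12,22]×[1,4], reject
8. q=(12,32) nearest=6 d=11 new=(14,25) → add node 7 parent=6 cost=28
9. q=(34,0) nearest=4 d=16 new=(22,9) → add node 8 parent=4 cost=20
10. q=(3,38) nearest=7 d=13 new=(10,29) → blocked by [11,20]×[27,33], reject
11. q=(38,20) nearest=5 d=16 new=(26,20) → add node 9 parent=5 cost=24
12. q=(42,35) nearest=9 d=16 new=(30,24) → blocked by [29,31]×[21,26], reject
13. q=(9,35) nearest=7 d=10 new=(10,29) → blocked by [11,20]×[27,33], reject
14. q=(31,44) nearest=7 d=19 new=(18,29) → blocked by [11,20]×[27,33], reject
15. q=(10,0) nearest=1 d=4 new=(10,0) → add node 10 parent=1 cost=8
16. q=(32,32) nearest=9 d=12 new=(30,24) → blocked by [29,31]×[21,26], reject
17. q=(12,28) nearest=7 d=3 new=(12,28) → blocked by [11,20]×[27,33], reject
18. q=(18,13) nearest=4 d=0 → coincident, reject
19. q=(37,41) nearest=6 d=20 new=(22,25) → blocked by [18,25]×[25,27], reject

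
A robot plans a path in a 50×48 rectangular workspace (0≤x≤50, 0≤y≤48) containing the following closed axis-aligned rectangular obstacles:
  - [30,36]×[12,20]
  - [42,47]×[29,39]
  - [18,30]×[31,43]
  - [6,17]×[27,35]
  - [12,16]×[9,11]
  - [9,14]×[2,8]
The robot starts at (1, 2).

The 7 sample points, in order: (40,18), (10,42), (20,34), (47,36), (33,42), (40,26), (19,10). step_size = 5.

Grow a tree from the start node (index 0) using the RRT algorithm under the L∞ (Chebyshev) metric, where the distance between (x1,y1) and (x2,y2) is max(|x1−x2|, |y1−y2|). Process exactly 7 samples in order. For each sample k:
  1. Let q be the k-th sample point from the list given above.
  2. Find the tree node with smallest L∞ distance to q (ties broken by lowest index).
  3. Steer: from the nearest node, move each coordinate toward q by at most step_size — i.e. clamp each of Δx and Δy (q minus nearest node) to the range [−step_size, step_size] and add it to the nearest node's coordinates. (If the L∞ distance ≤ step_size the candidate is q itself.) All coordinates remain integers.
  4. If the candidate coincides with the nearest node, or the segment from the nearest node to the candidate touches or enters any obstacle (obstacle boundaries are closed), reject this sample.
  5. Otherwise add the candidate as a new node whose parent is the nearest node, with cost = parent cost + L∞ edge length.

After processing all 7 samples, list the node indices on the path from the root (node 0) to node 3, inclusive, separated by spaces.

Path: 0 1 2 3

1. q=(40,18) nearest=0 d=39 new=(6,7) → add node 1 parent=0 cost=5
2. q=(10,42) nearest=1 d=35 new=(10,12) → add node 2 parent=1 cost=10
3. q=(20,34) nearest=2 d=22 new=(15,17) → add node 3 parent=2 cost=15
4. q=(47,36) nearest=3 d=32 new=(20,22) → add node 4 parent=3 cost=20
5. q=(33,42) nearest=4 d=20 new=(25,27) → add node 5 parent=4 cost=25
6. q=(40,26) nearest=5 d=15 new=(30,26) → add node 6 parent=5 cost=30
7. q=(19,10) nearest=3 d=7 new=(19,12) → add node 7 parent=3 cost=20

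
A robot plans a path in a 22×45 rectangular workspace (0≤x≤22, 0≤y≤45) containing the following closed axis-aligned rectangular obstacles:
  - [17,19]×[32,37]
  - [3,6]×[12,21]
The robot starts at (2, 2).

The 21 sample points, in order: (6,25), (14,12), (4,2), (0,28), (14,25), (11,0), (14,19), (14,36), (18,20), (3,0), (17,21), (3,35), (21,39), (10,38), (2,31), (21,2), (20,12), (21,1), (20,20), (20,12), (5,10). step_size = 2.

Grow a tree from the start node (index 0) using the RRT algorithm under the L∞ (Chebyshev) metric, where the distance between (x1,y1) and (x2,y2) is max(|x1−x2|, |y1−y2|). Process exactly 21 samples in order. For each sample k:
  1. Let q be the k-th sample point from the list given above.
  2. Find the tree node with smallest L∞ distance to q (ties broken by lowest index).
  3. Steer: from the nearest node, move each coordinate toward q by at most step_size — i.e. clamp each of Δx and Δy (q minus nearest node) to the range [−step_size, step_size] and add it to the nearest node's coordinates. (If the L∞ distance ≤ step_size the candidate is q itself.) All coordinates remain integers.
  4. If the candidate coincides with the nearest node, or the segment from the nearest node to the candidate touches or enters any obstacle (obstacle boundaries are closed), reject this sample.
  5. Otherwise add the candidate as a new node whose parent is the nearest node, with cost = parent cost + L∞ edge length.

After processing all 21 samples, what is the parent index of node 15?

1. q=(6,25) nearest=0 d=23 new=(4,4) → add node 1 parent=0 cost=2
2. q=(14,12) nearest=1 d=10 new=(6,6) → add node 2 parent=1 cost=4
3. q=(4,2) nearest=0 d=2 new=(4,2) → add node 3 parent=0 cost=2
4. q=(0,28) nearest=2 d=22 new=(4,8) → add node 4 parent=2 cost=6
5. q=(14,25) nearest=4 d=17 new=(6,10) → add node 5 parent=4 cost=8
6. q=(11,0) nearest=2 d=6 new=(8,4) → add node 6 parent=2 cost=6
7. q=(14,19) nearest=5 d=9 new=(8,12) → add node 7 parent=5 cost=10
8. q=(14,36) nearest=7 d=24 new=(10,14) → add node 8 parent=7 cost=12
9. q=(18,20) nearest=8 d=8 new=(12,16) → add node 9 parent=8 cost=14
10. q=(3,0) nearest=0 d=2 new=(3,0) → add node 10 parent=0 cost=2
11. q=(17,21) nearest=9 d=5 new=(14,18) → add node 11 parent=9 cost=16
12. q=(3,35) nearest=11 d=17 new=(12,20) → add node 12 parent=11 cost=18
13. q=(21,39) nearest=12 d=19 new=(14,22) → add node 13 parent=12 cost=20
14. q=(10,38) nearest=13 d=16 new=(12,24) → add node 14 parent=13 cost=22
15. q=(2,31) nearest=14 d=10 new=(10,26) → add node 15 parent=14 cost=24
16. q=(21,2) nearest=8 d=12 new=(12,12) → add node 16 parent=8 cost=14
17. q=(20,12) nearest=11 d=6 new=(16,16) → add node 17 parent=11 cost=18
18. q=(21,1) nearest=16 d=11 new=(14,10) → add node 18 parent=16 cost=16
19. q=(20,20) nearest=17 d=4 new=(18,18) → add node 19 parent=17 cost=20
20. q=(20,12) nearest=17 d=4 new=(18,14) → add node 20 parent=17 cost=20
21. q=(5,10) nearest=5 d=1 new=(5,10) → add node 21 parent=5 cost=9

Parent of node 15: 14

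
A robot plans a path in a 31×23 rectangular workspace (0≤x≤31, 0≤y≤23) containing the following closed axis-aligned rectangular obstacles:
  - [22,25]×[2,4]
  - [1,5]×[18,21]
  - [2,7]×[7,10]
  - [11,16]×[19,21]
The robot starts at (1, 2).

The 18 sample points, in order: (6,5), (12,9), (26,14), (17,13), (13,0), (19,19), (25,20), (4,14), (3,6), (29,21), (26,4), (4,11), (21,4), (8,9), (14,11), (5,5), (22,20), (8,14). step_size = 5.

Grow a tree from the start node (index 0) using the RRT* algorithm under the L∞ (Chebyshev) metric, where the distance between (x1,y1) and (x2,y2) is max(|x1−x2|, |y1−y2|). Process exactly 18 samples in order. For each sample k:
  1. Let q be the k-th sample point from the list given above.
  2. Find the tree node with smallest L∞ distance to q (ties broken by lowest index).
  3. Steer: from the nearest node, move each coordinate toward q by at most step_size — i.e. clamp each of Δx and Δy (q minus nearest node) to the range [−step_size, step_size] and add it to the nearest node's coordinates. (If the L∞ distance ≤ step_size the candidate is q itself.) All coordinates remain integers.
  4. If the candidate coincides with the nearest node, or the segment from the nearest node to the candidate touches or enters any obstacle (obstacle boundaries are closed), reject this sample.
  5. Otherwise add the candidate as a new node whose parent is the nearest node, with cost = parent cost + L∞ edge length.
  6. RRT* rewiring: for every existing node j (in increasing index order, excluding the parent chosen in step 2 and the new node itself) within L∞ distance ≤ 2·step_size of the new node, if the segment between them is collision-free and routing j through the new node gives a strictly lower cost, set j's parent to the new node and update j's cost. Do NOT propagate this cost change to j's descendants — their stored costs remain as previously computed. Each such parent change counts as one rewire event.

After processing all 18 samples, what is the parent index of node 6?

1. q=(6,5) nearest=0 d=5 new=(6,5) → add node 1 parent=0 cost=5
2. q=(12,9) nearest=1 d=6 new=(11,9) → add node 2 parent=1 cost=10
3. q=(26,14) nearest=2 d=15 new=(16,14) → add node 3 parent=2 cost=15
4. q=(17,13) nearest=3 d=1 new=(17,13) → add node 4 parent=3 cost=16
5. q=(13,0) nearest=1 d=7 new=(11,0) → add node 5 parent=1 cost=10
6. q=(19,19) nearest=3 d=5 new=(19,19) → add node 6 parent=3 cost=20
7. q=(25,20) nearest=6 d=6 new=(24,20) → add node 7 parent=6 cost=25
8. q=(4,14) nearest=2 d=7 new=(6,14) → add node 8 parent=2 cost=15
9. q=(3,6) nearest=1 d=3 new=(3,6) → add node 9 parent=1 cost=8
10. q=(29,21) nearest=7 d=5 new=(29,21) → add node 10 parent=7 cost=30
11. q=(26,4) nearest=4 d=9 new=(22,8) → add node 11 parent=4 cost=21
12. q=(4,11) nearest=8 d=3 new=(4,11) → add node 12 parent=8 cost=18
13. q=(21,4) nearest=11 d=4 new=(21,4) → add node 13 parent=11 cost=25
14. q=(8,9) nearest=2 d=3 new=(8,9) → add node 14 parent=2 cost=13
15. q=(14,11) nearest=2 d=3 new=(14,11) → add node 15 parent=2 cost=13; rewire 7→15 (23<25); rewire 13→15 (20<25)
16. q=(5,5) nearest=1 d=1 new=(5,5) → add node 16 parent=1 cost=6
17. q=(22,20) nearest=7 d=2 new=(22,20) → add node 17 parent=7 cost=25
18. q=(8,14) nearest=8 d=2 new=(8,14) → add node 18 parent=8 cost=17

Parent of node 6: 3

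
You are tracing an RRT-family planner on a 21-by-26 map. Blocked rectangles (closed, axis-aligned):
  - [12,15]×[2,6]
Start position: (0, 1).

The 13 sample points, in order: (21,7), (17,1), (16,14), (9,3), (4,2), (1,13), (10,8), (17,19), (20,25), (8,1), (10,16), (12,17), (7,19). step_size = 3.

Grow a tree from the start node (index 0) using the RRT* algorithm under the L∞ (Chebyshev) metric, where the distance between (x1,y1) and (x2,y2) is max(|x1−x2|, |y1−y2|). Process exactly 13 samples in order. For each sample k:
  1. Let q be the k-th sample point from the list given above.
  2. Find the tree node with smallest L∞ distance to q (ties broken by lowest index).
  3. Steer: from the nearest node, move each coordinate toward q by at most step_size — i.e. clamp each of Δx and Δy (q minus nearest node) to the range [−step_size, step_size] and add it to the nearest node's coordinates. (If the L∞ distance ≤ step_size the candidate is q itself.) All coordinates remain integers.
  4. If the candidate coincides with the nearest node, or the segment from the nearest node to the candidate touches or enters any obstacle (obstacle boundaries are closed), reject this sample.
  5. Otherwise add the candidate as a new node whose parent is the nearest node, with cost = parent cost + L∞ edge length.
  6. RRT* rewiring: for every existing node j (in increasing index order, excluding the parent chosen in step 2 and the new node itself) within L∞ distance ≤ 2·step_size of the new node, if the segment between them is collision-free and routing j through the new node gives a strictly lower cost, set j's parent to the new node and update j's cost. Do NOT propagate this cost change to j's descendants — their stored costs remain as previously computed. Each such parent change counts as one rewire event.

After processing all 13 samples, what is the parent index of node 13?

Parent of node 13: 11

1. q=(21,7) nearest=0 d=21 new=(3,4) → add node 1 parent=0 cost=3
2. q=(17,1) nearest=1 d=14 new=(6,1) → add node 2 parent=1 cost=6
3. q=(16,14) nearest=1 d=13 new=(6,7) → add node 3 parent=1 cost=6
4. q=(9,3) nearest=2 d=3 new=(9,3) → add node 4 parent=2 cost=9
5. q=(4,2) nearest=1 d=2 new=(4,2) → add node 5 parent=1 cost=5
6. q=(1,13) nearest=3 d=6 new=(3,10) → add node 6 parent=3 cost=9
7. q=(10,8) nearest=3 d=4 new=(9,8) → add node 7 parent=3 cost=9
8. q=(17,19) nearest=7 d=11 new=(12,11) → add node 8 parent=7 cost=12
9. q=(20,25) nearest=8 d=14 new=(15,14) → add node 9 parent=8 cost=15
10. q=(8,1) nearest=2 d=2 new=(8,1) → add node 10 parent=2 cost=8
11. q=(10,16) nearest=8 d=5 new=(10,14) → add node 11 parent=8 cost=15
12. q=(12,17) nearest=9 d=3 new=(12,17) → add node 12 parent=9 cost=18
13. q=(7,19) nearest=11 d=5 new=(7,17) → add node 13 parent=11 cost=18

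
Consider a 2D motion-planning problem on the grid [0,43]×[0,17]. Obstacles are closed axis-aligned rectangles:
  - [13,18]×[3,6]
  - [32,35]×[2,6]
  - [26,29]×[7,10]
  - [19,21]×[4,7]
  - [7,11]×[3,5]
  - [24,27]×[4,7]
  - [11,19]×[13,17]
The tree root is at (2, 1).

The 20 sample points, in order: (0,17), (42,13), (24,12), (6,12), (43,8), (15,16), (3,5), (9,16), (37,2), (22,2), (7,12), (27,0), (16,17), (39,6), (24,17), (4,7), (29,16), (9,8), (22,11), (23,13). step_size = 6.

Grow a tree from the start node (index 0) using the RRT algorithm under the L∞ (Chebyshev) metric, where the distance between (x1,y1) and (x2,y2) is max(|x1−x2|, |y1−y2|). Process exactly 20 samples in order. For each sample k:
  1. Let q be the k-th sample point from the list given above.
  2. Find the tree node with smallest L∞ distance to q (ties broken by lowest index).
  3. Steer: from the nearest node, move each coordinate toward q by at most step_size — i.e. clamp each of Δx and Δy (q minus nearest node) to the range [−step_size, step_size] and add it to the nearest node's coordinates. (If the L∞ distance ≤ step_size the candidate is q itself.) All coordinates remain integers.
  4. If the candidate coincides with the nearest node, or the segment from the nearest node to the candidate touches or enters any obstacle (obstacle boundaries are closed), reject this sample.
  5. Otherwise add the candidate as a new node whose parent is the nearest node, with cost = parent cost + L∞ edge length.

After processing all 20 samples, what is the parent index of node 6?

1. q=(0,17) nearest=0 d=16 new=(0,7) → add node 1 parent=0 cost=6
2. q=(42,13) nearest=0 d=40 new=(8,7) → add node 2 parent=0 cost=6
3. q=(24,12) nearest=2 d=16 new=(14,12) → add node 3 parent=2 cost=12
4. q=(6,12) nearest=2 d=5 new=(6,12) → add node 4 parent=2 cost=11
5. q=(43,8) nearest=3 d=29 new=(20,8) → add node 5 parent=3 cost=18
6. q=(15,16) nearest=3 d=4 new=(15,16) → blocked by [11,19]×[13,17], reject
7. q=(3,5) nearest=1 d=3 new=(3,5) → add node 6 parent=1 cost=9
8. q=(9,16) nearest=4 d=4 new=(9,16) → add node 7 parent=4 cost=15
9. q=(37,2) nearest=5 d=17 new=(26,2) → blocked by [19,21]×[4,7], reject
10. q=(22,2) nearest=5 d=6 new=(22,2) → blocked by [19,21]×[4,7], reject
11. q=(7,12) nearest=4 d=1 new=(7,12) → add node 8 parent=4 cost=12
12. q=(27,0) nearest=5 d=8 new=(26,2) → blocked by [19,21]×[4,7], reject
13. q=(16,17) nearest=3 d=5 new=(16,17) → blocked by [11,19]×[13,17], reject
14. q=(39,6) nearest=5 d=19 new=(26,6) → blocked by [24,27]×[4,7], reject
15. q=(24,17) nearest=5 d=9 new=(24,14) → add node 9 parent=5 cost=24
16. q=(4,7) nearest=6 d=2 new=(4,7) → add node 10 parent=6 cost=11
17. q=(29,16) nearest=9 d=5 new=(29,16) → add node 11 parent=9 cost=29
18. q=(9,8) nearest=2 d=1 new=(9,8) → add node 12 parent=2 cost=7
19. q=(22,11) nearest=5 d=3 new=(22,11) → add node 13 parent=5 cost=21
20. q=(23,13) nearest=9 d=1 new=(23,13) → add node 14 parent=9 cost=25

Parent of node 6: 1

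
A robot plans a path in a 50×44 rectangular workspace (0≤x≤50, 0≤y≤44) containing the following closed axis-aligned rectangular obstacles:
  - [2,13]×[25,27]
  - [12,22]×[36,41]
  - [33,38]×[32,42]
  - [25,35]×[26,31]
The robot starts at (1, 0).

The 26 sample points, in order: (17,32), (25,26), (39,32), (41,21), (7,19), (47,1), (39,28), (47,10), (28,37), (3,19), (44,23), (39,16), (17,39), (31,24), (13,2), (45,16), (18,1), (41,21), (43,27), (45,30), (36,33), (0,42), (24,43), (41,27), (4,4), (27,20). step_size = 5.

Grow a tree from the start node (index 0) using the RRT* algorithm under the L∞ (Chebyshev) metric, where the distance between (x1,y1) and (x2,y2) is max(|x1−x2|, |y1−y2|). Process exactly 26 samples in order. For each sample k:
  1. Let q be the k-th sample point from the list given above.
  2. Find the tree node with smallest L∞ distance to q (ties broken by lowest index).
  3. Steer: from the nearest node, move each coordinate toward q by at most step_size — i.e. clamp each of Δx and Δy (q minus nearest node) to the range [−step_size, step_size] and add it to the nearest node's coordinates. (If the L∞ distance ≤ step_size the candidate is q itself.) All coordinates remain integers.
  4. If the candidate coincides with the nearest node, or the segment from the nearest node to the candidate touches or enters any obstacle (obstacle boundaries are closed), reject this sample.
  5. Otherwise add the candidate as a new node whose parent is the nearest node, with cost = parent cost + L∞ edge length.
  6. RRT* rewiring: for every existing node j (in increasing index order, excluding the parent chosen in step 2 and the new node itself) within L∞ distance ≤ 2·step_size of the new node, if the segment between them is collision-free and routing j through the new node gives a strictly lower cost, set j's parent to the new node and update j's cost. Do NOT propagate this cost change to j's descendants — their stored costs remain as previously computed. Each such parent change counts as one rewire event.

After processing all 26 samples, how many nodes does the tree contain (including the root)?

Node count: 25

1. q=(17,32) nearest=0 d=32 new=(6,5) → add node 1 parent=0 cost=5
2. q=(25,26) nearest=1 d=21 new=(11,10) → add node 2 parent=1 cost=10
3. q=(39,32) nearest=2 d=28 new=(16,15) → add node 3 parent=2 cost=15
4. q=(41,21) nearest=3 d=25 new=(21,20) → add node 4 parent=3 cost=20
5. q=(7,19) nearest=2 d=9 new=(7,15) → add node 5 parent=2 cost=15
6. q=(47,1) nearest=4 d=26 new=(26,15) → add node 6 parent=4 cost=25
7. q=(39,28) nearest=6 d=13 new=(31,20) → add node 7 parent=6 cost=30
8. q=(47,10) nearest=7 d=16 new=(36,15) → add node 8 parent=7 cost=35
9. q=(28,37) nearest=4 d=17 new=(26,25) → add node 9 parent=4 cost=25
10. q=(3,19) nearest=5 d=4 new=(3,19) → add node 10 parent=5 cost=19
11. q=(44,23) nearest=8 d=8 new=(41,20) → add node 11 parent=8 cost=40
12. q=(39,16) nearest=8 d=3 new=(39,16) → add node 12 parent=8 cost=38
13. q=(17,39) nearest=9 d=14 new=(21,30) → blocked by [25,35]×[26,31], reject
14. q=(31,24) nearest=7 d=4 new=(31,24) → add node 13 parent=7 cost=34
15. q=(13,2) nearest=1 d=7 new=(11,2) → add node 14 parent=1 cost=10
16. q=(45,16) nearest=11 d=4 new=(45,16) → add node 15 parent=11 cost=44
17. q=(18,1) nearest=14 d=7 new=(16,1) → add node 16 parent=14 cost=15
18. q=(41,21) nearest=11 d=1 new=(41,21) → add node 17 parent=11 cost=41
19. q=(43,27) nearest=17 d=6 new=(43,26) → add node 18 parent=17 cost=46
20. q=(45,30) nearest=18 d=4 new=(45,30) → add node 19 parent=18 cost=50
21. q=(36,33) nearest=18 d=7 new=(38,31) → add node 20 parent=18 cost=51
22. q=(0,42) nearest=4 d=22 new=(16,25) → add node 21 parent=4 cost=25
23. q=(24,43) nearest=20 d=14 new=(33,36) → blocked by [33,38]×[32,42], reject
24. q=(41,27) nearest=18 d=2 new=(41,27) → add node 22 parent=18 cost=48
25. q=(4,4) nearest=1 d=2 new=(4,4) → add node 23 parent=1 cost=7
26. q=(27,20) nearest=7 d=4 new=(27,20) → add node 24 parent=7 cost=34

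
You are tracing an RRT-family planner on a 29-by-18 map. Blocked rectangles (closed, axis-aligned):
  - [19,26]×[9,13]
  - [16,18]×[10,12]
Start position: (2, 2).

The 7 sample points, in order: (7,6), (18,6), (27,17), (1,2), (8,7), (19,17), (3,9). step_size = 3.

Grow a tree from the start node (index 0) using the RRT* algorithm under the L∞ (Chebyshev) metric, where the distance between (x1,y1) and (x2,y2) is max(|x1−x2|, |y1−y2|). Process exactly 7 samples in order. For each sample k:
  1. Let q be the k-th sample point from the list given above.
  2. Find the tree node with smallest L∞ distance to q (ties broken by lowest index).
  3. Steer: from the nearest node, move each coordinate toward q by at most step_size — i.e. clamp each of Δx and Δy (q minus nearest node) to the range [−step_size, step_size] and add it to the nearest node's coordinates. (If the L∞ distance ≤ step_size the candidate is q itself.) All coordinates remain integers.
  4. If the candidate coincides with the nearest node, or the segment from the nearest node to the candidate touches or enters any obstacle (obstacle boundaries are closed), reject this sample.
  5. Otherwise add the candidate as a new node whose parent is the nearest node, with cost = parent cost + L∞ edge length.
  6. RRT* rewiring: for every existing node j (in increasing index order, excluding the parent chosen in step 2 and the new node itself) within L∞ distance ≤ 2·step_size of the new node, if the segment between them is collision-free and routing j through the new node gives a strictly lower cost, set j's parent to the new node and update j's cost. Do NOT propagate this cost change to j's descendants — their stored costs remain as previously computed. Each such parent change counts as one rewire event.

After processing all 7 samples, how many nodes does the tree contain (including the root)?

1. q=(7,6) nearest=0 d=5 new=(5,5) → add node 1 parent=0 cost=3
2. q=(18,6) nearest=1 d=13 new=(8,6) → add node 2 parent=1 cost=6
3. q=(27,17) nearest=2 d=19 new=(11,9) → add node 3 parent=2 cost=9
4. q=(1,2) nearest=0 d=1 new=(1,2) → add node 4 parent=0 cost=1
5. q=(8,7) nearest=2 d=1 new=(8,7) → add node 5 parent=2 cost=7
6. q=(19,17) nearest=3 d=8 new=(14,12) → add node 6 parent=3 cost=12
7. q=(3,9) nearest=1 d=4 new=(3,8) → add node 7 parent=1 cost=6

Node count: 8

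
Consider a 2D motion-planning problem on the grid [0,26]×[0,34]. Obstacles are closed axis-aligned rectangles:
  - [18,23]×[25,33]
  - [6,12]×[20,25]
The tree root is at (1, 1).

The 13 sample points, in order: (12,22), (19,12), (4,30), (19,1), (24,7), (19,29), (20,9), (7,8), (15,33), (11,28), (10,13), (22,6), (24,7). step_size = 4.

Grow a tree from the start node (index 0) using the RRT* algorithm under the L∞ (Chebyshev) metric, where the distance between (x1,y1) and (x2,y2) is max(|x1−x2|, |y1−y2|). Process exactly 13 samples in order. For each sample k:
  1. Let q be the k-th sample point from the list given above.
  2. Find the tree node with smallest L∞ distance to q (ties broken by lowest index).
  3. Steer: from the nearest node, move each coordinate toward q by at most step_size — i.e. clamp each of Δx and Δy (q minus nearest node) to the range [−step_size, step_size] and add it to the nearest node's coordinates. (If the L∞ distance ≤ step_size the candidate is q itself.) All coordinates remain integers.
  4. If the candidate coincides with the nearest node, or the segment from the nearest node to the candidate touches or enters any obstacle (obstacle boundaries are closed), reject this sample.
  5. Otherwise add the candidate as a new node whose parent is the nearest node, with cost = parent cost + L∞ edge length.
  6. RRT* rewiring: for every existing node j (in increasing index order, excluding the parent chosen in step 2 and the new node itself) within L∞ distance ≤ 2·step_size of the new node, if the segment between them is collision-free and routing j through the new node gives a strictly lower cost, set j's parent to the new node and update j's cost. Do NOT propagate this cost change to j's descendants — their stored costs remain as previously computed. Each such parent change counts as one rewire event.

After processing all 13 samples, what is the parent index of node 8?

Parent of node 8: 2

1. q=(12,22) nearest=0 d=21 new=(5,5) → add node 1 parent=0 cost=4
2. q=(19,12) nearest=1 d=14 new=(9,9) → add node 2 parent=1 cost=8
3. q=(4,30) nearest=2 d=21 new=(5,13) → add node 3 parent=2 cost=12
4. q=(19,1) nearest=2 d=10 new=(13,5) → add node 4 parent=2 cost=12
5. q=(24,7) nearest=4 d=11 new=(17,7) → add node 5 parent=4 cost=16
6. q=(19,29) nearest=3 d=16 new=(9,17) → add node 6 parent=3 cost=16
7. q=(20,9) nearest=5 d=3 new=(20,9) → add node 7 parent=5 cost=19
8. q=(7,8) nearest=2 d=2 new=(7,8) → add node 8 parent=2 cost=10
9. q=(15,33) nearest=6 d=16 new=(13,21) → blocked by [6,12]×[20,25], reject
10. q=(11,28) nearest=6 d=11 new=(11,21) → blocked by [6,12]×[20,25], reject
11. q=(10,13) nearest=2 d=4 new=(10,13) → add node 9 parent=2 cost=12
12. q=(22,6) nearest=7 d=3 new=(22,6) → add node 10 parent=7 cost=22
13. q=(24,7) nearest=10 d=2 new=(24,7) → add node 11 parent=10 cost=24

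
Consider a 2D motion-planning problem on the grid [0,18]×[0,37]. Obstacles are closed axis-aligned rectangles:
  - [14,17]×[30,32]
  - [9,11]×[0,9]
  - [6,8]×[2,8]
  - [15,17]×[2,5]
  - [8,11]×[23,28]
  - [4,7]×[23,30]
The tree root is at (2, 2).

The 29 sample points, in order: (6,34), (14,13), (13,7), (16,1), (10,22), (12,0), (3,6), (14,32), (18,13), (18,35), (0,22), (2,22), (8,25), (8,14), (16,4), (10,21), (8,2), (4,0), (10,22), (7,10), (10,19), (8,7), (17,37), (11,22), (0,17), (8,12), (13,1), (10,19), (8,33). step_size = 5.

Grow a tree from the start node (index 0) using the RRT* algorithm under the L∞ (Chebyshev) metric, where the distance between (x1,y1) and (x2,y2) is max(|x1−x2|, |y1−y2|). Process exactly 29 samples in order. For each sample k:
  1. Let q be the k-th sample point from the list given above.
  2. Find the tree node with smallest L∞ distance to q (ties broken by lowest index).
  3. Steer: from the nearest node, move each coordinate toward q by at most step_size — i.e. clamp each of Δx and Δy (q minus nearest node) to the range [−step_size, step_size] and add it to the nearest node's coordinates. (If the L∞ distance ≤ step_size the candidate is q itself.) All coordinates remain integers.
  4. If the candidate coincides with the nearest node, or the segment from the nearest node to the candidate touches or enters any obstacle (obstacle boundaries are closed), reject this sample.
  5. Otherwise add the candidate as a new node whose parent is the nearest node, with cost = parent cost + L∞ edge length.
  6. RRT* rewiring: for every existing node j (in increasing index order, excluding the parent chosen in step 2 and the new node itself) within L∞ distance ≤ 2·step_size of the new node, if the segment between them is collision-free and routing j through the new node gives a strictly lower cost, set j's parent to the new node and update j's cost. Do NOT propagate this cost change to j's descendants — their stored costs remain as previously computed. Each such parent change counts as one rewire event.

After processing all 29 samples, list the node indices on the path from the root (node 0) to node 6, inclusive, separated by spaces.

Path: 0 2 3 6

1. q=(6,34) nearest=0 d=32 new=(6,7) → blocked by [6,8]×[2,8], reject
2. q=(14,13) nearest=0 d=12 new=(7,7) → blocked by [6,8]×[2,8], reject
3. q=(13,7) nearest=0 d=11 new=(7,7) → blocked by [6,8]×[2,8], reject
4. q=(16,1) nearest=0 d=14 new=(7,1) → add node 1 parent=0 cost=5
5. q=(10,22) nearest=0 d=20 new=(7,7) → blocked by [6,8]×[2,8], reject
6. q=(12,0) nearest=1 d=5 new=(12,0) → blocked by [9,11]×[0,9], reject
7. q=(3,6) nearest=0 d=4 new=(3,6) → add node 2 parent=0 cost=4
8. q=(14,32) nearest=2 d=26 new=(8,11) → add node 3 parent=2 cost=9
9. q=(18,13) nearest=3 d=10 new=(13,13) → add node 4 parent=3 cost=14
10. q=(18,35) nearest=4 d=22 new=(18,18) → add node 5 parent=4 cost=19
11. q=(0,22) nearest=3 d=11 new=(3,16) → add node 6 parent=3 cost=14
12. q=(2,22) nearest=6 d=6 new=(2,21) → add node 7 parent=6 cost=19
13. q=(8,25) nearest=7 d=6 new=(7,25) → blocked by [4,7]×[23,30], reject
14. q=(8,14) nearest=3 d=3 new=(8,14) → add node 8 parent=3 cost=12
15. q=(16,4) nearest=3 d=8 new=(13,6) → blocked by [9,11]×[0,9], reject
16. q=(10,21) nearest=6 d=7 new=(8,21) → add node 9 parent=6 cost=19
17. q=(8,2) nearest=1 d=1 new=(8,2) → blocked by [6,8]×[2,8], reject
18. q=(4,0) nearest=0 d=2 new=(4,0) → add node 10 parent=0 cost=2
19. q=(10,22) nearest=9 d=2 new=(10,22) → add node 11 parent=9 cost=21
20. q=(7,10) nearest=3 d=1 new=(7,10) → add node 12 parent=3 cost=10
21. q=(10,19) nearest=9 d=2 new=(10,19) → add node 13 parent=9 cost=21
22. q=(8,7) nearest=12 d=3 new=(8,7) → blocked by [6,8]×[2,8], reject
23. q=(17,37) nearest=11 d=15 new=(15,27) → blocked by [8,11]×[23,28], reject
24. q=(11,22) nearest=11 d=1 new=(11,22) → add node 14 parent=11 cost=22
25. q=(0,17) nearest=6 d=3 new=(0,17) → add node 15 parent=6 cost=17
26. q=(8,12) nearest=3 d=1 new=(8,12) → add node 16 parent=3 cost=10; rewire 11→16 (20<21); rewire 13→16 (17<21); rewire 14→16 (20<22)
27. q=(13,1) nearest=1 d=6 new=(12,1) → blocked by [9,11]×[0,9], reject
28. q=(10,19) nearest=13 d=0 → coincident, reject
29. q=(8,33) nearest=11 d=11 new=(8,27) → blocked by [8,11]×[23,28], reject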